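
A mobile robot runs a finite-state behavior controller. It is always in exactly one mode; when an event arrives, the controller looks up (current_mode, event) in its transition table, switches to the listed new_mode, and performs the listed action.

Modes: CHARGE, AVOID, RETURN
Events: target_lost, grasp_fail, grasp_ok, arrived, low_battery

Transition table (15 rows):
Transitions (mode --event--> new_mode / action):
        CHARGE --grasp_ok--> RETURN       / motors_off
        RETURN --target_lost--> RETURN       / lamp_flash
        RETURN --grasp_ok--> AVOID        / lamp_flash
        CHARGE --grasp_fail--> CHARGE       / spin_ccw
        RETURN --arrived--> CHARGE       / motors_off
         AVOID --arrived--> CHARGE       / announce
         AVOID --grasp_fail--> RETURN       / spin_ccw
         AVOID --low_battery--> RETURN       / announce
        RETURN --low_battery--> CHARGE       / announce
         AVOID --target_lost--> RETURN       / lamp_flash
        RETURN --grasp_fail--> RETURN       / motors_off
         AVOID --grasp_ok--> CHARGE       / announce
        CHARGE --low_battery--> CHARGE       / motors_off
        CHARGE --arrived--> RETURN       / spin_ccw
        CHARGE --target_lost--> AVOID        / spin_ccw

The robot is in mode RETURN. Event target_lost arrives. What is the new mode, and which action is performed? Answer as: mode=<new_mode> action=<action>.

current mode = RETURN; filter table to that mode:
  (RETURN, target_lost) → (RETURN, lamp_flash)  ← event matches
  (RETURN, grasp_ok) → (AVOID, lamp_flash)
  (RETURN, arrived) → (CHARGE, motors_off)
  (RETURN, low_battery) → (CHARGE, announce)
  (RETURN, grasp_fail) → (RETURN, motors_off)
event = target_lost selects (RETURN, lamp_flash)

mode=RETURN action=lamp_flash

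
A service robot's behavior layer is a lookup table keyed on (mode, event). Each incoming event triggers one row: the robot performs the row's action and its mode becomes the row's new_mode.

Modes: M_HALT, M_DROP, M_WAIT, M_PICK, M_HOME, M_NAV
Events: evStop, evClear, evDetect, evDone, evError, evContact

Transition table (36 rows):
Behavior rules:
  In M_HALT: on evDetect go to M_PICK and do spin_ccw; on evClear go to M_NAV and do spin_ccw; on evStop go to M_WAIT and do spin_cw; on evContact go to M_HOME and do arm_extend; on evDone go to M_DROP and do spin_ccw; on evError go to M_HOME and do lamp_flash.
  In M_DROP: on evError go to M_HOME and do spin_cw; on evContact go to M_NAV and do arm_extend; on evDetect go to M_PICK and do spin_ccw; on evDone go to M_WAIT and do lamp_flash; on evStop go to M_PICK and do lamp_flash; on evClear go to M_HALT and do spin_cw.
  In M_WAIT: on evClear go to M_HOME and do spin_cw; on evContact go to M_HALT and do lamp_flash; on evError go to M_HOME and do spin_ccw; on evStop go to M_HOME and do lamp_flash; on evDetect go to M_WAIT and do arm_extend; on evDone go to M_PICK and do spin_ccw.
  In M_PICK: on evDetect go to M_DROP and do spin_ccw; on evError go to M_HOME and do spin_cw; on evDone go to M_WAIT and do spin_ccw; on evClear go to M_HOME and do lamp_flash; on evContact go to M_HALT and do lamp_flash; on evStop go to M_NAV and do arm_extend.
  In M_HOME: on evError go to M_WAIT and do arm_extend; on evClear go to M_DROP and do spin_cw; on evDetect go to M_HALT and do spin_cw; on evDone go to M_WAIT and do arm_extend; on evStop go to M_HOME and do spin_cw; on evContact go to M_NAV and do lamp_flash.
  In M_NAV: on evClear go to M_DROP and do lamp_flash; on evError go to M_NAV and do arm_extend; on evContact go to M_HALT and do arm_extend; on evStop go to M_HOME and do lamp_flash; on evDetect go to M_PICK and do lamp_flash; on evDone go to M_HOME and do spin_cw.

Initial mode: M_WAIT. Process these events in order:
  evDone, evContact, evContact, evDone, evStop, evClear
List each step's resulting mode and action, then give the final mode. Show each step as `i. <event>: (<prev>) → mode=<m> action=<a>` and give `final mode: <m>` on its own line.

final mode: M_DROP

1. evDone: (M_WAIT) → mode=M_PICK action=spin_ccw
2. evContact: (M_PICK) → mode=M_HALT action=lamp_flash
3. evContact: (M_HALT) → mode=M_HOME action=arm_extend
4. evDone: (M_HOME) → mode=M_WAIT action=arm_extend
5. evStop: (M_WAIT) → mode=M_HOME action=lamp_flash
6. evClear: (M_HOME) → mode=M_DROP action=spin_cw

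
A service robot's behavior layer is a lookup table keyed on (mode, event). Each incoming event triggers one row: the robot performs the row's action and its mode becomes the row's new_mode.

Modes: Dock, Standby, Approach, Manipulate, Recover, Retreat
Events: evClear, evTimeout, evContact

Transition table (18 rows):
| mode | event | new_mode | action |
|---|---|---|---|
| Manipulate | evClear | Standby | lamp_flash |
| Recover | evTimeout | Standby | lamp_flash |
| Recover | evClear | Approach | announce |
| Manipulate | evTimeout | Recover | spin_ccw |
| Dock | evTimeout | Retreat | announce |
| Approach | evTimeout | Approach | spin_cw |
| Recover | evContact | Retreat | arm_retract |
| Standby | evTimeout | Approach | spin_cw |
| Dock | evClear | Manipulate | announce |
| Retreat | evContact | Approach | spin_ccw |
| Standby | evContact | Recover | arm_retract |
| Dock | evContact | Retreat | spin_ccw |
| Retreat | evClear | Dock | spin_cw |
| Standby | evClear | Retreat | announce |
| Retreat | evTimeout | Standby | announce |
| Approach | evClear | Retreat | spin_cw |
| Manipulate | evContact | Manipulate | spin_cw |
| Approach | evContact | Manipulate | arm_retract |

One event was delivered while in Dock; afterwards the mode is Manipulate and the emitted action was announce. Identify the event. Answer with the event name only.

try evClear: (Dock, evClear) → (Manipulate, announce)  ← matches
try evTimeout: (Dock, evTimeout) → (Retreat, announce)
try evContact: (Dock, evContact) → (Retreat, spin_ccw)

evClear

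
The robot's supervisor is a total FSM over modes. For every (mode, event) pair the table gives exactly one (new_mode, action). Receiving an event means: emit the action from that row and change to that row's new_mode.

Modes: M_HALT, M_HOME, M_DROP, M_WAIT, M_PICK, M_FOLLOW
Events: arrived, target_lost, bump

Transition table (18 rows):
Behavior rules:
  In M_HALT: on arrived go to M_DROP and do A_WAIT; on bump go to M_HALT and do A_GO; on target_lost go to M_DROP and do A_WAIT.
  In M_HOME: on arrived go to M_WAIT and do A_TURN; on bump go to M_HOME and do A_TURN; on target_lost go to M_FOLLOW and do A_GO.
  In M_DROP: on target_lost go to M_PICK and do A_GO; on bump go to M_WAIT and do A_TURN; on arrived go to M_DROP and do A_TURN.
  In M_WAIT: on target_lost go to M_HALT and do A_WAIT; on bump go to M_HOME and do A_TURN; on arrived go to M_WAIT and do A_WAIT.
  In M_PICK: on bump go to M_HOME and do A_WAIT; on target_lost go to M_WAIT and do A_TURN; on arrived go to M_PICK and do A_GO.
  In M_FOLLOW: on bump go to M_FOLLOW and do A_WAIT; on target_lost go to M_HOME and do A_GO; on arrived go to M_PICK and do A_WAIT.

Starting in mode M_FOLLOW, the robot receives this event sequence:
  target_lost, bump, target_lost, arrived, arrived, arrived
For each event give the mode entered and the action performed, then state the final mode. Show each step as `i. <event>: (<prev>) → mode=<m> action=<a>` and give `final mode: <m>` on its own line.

1. target_lost: (M_FOLLOW) → mode=M_HOME action=A_GO
2. bump: (M_HOME) → mode=M_HOME action=A_TURN
3. target_lost: (M_HOME) → mode=M_FOLLOW action=A_GO
4. arrived: (M_FOLLOW) → mode=M_PICK action=A_WAIT
5. arrived: (M_PICK) → mode=M_PICK action=A_GO
6. arrived: (M_PICK) → mode=M_PICK action=A_GO

final mode: M_PICK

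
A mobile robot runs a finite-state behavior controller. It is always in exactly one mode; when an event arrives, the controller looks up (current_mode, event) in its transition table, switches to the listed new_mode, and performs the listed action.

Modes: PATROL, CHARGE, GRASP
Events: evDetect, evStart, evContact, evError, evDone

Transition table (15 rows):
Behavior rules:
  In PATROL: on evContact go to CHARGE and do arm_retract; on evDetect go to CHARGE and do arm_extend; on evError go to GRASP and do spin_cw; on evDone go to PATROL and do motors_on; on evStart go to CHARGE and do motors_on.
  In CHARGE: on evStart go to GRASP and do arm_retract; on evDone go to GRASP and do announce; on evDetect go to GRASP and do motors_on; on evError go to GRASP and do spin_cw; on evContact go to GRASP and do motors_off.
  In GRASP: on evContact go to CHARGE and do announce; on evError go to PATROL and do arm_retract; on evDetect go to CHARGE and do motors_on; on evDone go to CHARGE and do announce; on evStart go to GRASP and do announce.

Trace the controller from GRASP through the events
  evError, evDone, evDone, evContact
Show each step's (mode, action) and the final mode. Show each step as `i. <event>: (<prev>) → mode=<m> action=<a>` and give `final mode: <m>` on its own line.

final mode: CHARGE

1. evError: (GRASP) → mode=PATROL action=arm_retract
2. evDone: (PATROL) → mode=PATROL action=motors_on
3. evDone: (PATROL) → mode=PATROL action=motors_on
4. evContact: (PATROL) → mode=CHARGE action=arm_retract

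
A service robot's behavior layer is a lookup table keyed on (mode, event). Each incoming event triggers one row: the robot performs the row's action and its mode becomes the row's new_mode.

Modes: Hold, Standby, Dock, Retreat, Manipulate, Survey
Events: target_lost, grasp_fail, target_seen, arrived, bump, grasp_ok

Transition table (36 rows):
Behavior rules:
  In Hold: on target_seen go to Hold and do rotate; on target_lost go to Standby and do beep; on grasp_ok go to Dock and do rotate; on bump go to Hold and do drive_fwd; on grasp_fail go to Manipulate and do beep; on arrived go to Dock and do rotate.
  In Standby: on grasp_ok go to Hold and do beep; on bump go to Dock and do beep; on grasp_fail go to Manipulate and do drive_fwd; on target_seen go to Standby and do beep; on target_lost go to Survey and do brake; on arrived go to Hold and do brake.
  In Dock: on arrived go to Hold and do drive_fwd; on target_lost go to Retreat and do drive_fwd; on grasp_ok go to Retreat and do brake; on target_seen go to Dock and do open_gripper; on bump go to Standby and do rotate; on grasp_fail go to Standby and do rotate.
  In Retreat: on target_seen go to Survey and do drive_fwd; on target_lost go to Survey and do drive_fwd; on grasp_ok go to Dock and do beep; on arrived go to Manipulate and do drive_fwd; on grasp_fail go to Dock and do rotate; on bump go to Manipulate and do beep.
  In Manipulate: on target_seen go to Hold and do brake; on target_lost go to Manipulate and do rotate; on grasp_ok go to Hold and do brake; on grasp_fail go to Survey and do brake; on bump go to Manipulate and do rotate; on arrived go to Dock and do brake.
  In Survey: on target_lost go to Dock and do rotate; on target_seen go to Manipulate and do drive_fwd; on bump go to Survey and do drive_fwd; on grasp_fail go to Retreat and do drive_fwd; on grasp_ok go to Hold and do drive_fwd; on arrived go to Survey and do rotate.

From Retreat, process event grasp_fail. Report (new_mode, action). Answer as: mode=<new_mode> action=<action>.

mode=Dock action=rotate

current mode = Retreat; filter table to that mode:
  (Retreat, target_seen) → (Survey, drive_fwd)
  (Retreat, target_lost) → (Survey, drive_fwd)
  (Retreat, grasp_ok) → (Dock, beep)
  (Retreat, arrived) → (Manipulate, drive_fwd)
  (Retreat, grasp_fail) → (Dock, rotate)  ← event matches
  (Retreat, bump) → (Manipulate, beep)
event = grasp_fail selects (Dock, rotate)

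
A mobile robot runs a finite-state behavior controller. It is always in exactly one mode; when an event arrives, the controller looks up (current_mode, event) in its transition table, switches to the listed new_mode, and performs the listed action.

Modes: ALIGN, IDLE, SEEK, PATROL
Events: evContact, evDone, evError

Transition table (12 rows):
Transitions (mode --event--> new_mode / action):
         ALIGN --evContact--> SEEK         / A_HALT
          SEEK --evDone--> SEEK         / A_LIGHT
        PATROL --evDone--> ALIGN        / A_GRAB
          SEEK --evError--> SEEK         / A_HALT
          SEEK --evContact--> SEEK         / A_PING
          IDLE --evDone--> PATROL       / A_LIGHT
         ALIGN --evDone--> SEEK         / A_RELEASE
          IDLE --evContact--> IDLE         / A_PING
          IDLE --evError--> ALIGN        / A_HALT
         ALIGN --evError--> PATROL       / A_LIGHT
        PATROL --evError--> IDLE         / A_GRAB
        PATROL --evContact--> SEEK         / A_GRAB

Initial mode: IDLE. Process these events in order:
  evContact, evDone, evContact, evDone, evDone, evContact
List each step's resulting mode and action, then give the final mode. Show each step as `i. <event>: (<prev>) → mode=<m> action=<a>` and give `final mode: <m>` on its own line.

final mode: SEEK

1. evContact: (IDLE) → mode=IDLE action=A_PING
2. evDone: (IDLE) → mode=PATROL action=A_LIGHT
3. evContact: (PATROL) → mode=SEEK action=A_GRAB
4. evDone: (SEEK) → mode=SEEK action=A_LIGHT
5. evDone: (SEEK) → mode=SEEK action=A_LIGHT
6. evContact: (SEEK) → mode=SEEK action=A_PING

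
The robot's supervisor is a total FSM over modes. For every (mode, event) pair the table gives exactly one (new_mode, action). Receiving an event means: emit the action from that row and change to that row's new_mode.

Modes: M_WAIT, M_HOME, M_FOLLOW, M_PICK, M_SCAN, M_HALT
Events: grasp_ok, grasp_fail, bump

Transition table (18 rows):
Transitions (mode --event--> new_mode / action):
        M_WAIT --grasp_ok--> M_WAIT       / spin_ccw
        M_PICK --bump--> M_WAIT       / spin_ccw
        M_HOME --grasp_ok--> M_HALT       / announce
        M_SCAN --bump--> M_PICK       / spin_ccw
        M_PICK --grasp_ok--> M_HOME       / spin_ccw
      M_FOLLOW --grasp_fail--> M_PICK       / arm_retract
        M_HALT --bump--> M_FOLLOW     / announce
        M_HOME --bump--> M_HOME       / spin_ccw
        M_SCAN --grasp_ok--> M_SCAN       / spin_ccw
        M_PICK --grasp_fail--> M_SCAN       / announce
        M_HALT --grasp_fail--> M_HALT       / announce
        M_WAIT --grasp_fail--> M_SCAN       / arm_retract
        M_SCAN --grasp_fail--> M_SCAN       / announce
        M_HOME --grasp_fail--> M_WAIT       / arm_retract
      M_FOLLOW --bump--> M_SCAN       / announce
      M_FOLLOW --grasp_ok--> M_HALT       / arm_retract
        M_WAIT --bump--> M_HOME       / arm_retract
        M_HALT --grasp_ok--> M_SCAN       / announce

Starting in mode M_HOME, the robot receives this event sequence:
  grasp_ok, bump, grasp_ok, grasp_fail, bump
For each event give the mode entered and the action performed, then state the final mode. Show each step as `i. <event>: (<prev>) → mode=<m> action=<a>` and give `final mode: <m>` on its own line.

1. grasp_ok: (M_HOME) → mode=M_HALT action=announce
2. bump: (M_HALT) → mode=M_FOLLOW action=announce
3. grasp_ok: (M_FOLLOW) → mode=M_HALT action=arm_retract
4. grasp_fail: (M_HALT) → mode=M_HALT action=announce
5. bump: (M_HALT) → mode=M_FOLLOW action=announce

final mode: M_FOLLOW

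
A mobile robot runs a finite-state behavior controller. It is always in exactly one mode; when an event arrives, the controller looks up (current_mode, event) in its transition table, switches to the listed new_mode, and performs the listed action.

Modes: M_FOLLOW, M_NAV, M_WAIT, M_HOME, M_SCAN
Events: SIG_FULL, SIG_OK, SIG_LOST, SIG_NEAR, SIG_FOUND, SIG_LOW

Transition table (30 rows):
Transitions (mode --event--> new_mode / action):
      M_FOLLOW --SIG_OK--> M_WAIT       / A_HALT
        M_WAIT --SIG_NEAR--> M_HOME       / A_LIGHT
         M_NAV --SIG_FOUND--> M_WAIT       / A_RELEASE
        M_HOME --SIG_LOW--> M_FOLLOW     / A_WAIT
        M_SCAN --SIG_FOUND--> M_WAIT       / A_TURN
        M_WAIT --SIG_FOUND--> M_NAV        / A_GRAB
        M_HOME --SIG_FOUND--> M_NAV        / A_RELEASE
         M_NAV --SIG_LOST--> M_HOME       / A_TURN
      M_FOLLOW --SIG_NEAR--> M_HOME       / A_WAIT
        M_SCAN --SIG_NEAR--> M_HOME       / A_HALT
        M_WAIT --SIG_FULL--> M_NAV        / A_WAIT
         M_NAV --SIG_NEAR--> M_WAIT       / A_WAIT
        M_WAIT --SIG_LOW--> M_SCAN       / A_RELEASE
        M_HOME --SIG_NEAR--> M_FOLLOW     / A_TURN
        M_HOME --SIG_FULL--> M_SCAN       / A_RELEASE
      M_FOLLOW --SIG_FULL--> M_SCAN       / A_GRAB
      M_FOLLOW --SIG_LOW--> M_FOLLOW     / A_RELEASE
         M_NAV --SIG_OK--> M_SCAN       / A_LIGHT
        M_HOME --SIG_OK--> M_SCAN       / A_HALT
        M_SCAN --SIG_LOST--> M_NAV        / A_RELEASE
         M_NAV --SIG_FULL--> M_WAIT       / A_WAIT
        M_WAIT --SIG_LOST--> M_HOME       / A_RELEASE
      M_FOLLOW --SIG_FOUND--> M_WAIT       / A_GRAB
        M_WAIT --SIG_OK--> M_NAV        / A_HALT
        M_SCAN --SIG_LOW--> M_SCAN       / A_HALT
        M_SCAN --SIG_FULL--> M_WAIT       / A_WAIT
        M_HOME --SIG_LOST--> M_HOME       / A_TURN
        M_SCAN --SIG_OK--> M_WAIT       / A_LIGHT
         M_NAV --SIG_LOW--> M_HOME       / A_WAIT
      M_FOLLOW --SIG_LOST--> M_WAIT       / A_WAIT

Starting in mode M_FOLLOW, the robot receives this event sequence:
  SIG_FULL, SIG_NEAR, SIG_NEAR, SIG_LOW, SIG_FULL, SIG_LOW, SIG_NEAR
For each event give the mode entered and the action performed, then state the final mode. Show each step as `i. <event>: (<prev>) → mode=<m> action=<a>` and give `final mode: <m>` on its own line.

final mode: M_HOME

1. SIG_FULL: (M_FOLLOW) → mode=M_SCAN action=A_GRAB
2. SIG_NEAR: (M_SCAN) → mode=M_HOME action=A_HALT
3. SIG_NEAR: (M_HOME) → mode=M_FOLLOW action=A_TURN
4. SIG_LOW: (M_FOLLOW) → mode=M_FOLLOW action=A_RELEASE
5. SIG_FULL: (M_FOLLOW) → mode=M_SCAN action=A_GRAB
6. SIG_LOW: (M_SCAN) → mode=M_SCAN action=A_HALT
7. SIG_NEAR: (M_SCAN) → mode=M_HOME action=A_HALT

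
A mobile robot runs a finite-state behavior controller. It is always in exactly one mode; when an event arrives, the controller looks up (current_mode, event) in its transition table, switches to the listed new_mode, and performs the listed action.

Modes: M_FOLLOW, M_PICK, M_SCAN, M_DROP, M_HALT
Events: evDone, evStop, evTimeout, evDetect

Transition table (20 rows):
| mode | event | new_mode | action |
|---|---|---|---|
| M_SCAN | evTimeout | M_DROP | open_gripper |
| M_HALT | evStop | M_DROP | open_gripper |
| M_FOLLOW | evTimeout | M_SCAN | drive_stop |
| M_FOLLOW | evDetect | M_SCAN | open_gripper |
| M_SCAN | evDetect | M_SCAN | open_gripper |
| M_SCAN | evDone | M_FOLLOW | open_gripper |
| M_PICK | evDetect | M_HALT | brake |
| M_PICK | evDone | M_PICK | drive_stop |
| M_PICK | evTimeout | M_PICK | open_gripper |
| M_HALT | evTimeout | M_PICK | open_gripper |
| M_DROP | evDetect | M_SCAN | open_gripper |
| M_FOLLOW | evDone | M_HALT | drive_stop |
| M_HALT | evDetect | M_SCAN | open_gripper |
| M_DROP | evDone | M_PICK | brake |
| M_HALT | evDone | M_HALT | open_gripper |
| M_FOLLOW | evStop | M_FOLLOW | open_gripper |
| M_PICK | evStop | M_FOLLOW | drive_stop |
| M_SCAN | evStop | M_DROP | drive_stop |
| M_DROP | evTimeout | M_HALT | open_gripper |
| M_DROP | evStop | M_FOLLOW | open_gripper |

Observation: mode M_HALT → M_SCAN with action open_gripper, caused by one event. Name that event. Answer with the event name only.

evDetect

try evDone: (M_HALT, evDone) → (M_HALT, open_gripper)
try evStop: (M_HALT, evStop) → (M_DROP, open_gripper)
try evTimeout: (M_HALT, evTimeout) → (M_PICK, open_gripper)
try evDetect: (M_HALT, evDetect) → (M_SCAN, open_gripper)  ← matches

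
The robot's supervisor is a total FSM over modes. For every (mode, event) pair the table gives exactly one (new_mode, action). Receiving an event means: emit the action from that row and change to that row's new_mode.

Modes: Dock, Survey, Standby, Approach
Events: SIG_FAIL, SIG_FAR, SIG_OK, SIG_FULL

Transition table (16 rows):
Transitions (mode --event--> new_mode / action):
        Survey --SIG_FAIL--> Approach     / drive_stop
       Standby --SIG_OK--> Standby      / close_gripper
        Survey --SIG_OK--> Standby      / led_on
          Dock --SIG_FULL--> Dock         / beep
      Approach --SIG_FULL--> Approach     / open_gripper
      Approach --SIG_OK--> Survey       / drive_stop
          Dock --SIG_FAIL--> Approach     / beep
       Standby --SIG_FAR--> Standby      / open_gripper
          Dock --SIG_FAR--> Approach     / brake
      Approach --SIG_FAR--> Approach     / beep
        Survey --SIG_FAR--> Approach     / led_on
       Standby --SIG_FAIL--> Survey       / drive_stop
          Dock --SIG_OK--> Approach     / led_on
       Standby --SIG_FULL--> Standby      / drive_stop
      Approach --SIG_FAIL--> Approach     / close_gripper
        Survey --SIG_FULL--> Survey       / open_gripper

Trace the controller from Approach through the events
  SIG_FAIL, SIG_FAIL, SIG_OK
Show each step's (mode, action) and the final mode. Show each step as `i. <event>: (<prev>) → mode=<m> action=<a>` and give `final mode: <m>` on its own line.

final mode: Survey

1. SIG_FAIL: (Approach) → mode=Approach action=close_gripper
2. SIG_FAIL: (Approach) → mode=Approach action=close_gripper
3. SIG_OK: (Approach) → mode=Survey action=drive_stop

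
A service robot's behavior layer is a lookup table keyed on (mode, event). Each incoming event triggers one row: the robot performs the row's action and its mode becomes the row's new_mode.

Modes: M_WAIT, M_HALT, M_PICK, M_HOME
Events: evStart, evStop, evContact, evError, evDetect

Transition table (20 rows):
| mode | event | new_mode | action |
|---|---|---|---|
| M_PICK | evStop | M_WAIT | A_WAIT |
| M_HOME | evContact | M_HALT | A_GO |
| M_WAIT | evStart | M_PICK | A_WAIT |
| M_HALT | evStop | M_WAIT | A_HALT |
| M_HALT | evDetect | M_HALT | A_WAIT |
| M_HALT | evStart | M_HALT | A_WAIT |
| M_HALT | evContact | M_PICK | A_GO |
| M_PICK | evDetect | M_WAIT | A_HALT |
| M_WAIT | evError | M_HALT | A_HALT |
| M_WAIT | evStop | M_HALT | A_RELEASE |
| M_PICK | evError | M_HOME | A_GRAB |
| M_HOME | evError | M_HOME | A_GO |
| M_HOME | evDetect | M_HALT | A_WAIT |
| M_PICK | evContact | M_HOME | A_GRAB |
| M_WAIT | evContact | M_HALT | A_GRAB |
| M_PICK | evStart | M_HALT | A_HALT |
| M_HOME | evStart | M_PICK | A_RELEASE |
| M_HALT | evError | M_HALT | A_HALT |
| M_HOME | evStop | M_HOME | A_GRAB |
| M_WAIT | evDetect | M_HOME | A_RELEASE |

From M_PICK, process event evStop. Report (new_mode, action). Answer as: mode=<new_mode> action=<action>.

mode=M_WAIT action=A_WAIT

current mode = M_PICK; filter table to that mode:
  (M_PICK, evStop) → (M_WAIT, A_WAIT)  ← event matches
  (M_PICK, evDetect) → (M_WAIT, A_HALT)
  (M_PICK, evError) → (M_HOME, A_GRAB)
  (M_PICK, evContact) → (M_HOME, A_GRAB)
  (M_PICK, evStart) → (M_HALT, A_HALT)
event = evStop selects (M_WAIT, A_WAIT)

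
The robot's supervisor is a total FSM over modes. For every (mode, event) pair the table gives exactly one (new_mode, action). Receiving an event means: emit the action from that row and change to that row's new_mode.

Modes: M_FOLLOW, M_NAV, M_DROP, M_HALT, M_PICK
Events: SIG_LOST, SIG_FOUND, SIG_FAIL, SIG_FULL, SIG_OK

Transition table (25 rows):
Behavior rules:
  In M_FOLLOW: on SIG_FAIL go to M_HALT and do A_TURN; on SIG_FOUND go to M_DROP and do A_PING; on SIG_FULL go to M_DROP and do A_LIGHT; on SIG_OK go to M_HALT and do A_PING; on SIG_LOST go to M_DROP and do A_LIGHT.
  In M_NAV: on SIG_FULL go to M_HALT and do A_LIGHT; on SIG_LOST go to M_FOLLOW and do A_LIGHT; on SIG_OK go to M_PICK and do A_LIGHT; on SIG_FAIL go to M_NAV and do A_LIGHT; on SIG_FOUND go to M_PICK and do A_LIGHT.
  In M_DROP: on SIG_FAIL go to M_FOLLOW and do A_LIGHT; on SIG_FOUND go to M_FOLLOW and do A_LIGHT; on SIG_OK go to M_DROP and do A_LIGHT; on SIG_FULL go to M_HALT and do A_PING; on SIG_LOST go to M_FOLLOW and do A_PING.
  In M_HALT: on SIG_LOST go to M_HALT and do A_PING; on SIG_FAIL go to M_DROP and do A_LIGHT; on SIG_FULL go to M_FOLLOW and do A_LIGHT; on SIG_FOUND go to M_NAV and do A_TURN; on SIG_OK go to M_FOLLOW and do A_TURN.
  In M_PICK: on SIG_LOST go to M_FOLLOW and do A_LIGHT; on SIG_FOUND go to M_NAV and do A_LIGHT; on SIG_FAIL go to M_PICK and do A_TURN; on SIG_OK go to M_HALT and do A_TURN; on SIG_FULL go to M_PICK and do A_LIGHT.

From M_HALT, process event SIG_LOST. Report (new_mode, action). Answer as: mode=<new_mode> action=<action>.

mode=M_HALT action=A_PING

current mode = M_HALT; filter table to that mode:
  (M_HALT, SIG_LOST) → (M_HALT, A_PING)  ← event matches
  (M_HALT, SIG_FAIL) → (M_DROP, A_LIGHT)
  (M_HALT, SIG_FULL) → (M_FOLLOW, A_LIGHT)
  (M_HALT, SIG_FOUND) → (M_NAV, A_TURN)
  (M_HALT, SIG_OK) → (M_FOLLOW, A_TURN)
event = SIG_LOST selects (M_HALT, A_PING)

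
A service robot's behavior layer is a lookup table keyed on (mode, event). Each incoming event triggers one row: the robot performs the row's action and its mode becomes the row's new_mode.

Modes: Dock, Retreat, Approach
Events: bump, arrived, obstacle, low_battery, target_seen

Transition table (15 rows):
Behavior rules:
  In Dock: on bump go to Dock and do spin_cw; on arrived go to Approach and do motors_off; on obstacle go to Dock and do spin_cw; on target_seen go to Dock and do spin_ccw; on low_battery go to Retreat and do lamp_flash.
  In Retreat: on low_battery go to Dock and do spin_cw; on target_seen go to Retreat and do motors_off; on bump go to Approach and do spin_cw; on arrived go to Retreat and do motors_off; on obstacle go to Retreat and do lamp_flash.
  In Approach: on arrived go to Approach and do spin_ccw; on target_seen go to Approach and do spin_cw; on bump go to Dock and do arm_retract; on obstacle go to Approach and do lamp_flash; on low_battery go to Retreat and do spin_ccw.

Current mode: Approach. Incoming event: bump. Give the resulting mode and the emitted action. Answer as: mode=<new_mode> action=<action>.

current mode = Approach; filter table to that mode:
  (Approach, arrived) → (Approach, spin_ccw)
  (Approach, target_seen) → (Approach, spin_cw)
  (Approach, bump) → (Dock, arm_retract)  ← event matches
  (Approach, obstacle) → (Approach, lamp_flash)
  (Approach, low_battery) → (Retreat, spin_ccw)
event = bump selects (Dock, arm_retract)

mode=Dock action=arm_retract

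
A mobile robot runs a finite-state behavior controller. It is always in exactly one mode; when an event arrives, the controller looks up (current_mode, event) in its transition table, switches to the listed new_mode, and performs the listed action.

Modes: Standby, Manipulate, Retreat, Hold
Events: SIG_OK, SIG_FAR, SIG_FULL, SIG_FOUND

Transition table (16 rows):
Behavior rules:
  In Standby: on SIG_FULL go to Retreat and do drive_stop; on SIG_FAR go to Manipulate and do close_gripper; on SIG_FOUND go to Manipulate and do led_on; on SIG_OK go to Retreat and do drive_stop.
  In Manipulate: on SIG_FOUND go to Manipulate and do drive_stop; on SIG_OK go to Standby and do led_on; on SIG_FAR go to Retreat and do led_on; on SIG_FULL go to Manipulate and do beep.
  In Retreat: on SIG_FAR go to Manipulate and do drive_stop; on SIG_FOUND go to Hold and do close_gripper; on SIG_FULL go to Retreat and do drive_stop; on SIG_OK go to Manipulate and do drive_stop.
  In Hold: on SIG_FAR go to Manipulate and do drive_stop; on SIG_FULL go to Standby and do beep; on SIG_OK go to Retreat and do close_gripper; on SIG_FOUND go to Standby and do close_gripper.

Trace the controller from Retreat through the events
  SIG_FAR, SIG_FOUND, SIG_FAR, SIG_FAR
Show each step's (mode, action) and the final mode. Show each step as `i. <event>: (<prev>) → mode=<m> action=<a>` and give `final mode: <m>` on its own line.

final mode: Manipulate

1. SIG_FAR: (Retreat) → mode=Manipulate action=drive_stop
2. SIG_FOUND: (Manipulate) → mode=Manipulate action=drive_stop
3. SIG_FAR: (Manipulate) → mode=Retreat action=led_on
4. SIG_FAR: (Retreat) → mode=Manipulate action=drive_stop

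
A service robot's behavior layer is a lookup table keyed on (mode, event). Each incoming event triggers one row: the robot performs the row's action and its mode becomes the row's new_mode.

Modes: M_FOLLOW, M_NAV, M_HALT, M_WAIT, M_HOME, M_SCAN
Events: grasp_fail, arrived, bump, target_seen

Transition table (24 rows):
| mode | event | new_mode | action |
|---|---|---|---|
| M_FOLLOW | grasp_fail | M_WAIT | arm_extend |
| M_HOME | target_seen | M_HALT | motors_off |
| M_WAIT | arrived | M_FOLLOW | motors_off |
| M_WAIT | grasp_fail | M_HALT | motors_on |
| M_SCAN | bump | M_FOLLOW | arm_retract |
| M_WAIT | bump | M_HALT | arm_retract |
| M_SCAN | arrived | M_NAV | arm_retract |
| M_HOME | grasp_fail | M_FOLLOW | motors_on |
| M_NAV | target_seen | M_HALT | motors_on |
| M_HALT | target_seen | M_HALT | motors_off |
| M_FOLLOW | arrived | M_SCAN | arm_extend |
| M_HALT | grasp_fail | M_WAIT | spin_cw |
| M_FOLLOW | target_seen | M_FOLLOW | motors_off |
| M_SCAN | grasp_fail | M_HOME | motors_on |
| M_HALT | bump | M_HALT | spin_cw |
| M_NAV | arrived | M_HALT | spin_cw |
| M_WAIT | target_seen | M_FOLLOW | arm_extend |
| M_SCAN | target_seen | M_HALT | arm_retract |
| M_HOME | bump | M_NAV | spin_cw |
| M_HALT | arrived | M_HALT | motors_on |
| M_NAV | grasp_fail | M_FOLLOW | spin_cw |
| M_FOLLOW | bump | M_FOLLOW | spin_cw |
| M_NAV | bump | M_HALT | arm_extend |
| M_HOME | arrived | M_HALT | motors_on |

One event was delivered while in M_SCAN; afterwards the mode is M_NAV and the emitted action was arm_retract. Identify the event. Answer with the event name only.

try grasp_fail: (M_SCAN, grasp_fail) → (M_HOME, motors_on)
try arrived: (M_SCAN, arrived) → (M_NAV, arm_retract)  ← matches
try bump: (M_SCAN, bump) → (M_FOLLOW, arm_retract)
try target_seen: (M_SCAN, target_seen) → (M_HALT, arm_retract)

arrived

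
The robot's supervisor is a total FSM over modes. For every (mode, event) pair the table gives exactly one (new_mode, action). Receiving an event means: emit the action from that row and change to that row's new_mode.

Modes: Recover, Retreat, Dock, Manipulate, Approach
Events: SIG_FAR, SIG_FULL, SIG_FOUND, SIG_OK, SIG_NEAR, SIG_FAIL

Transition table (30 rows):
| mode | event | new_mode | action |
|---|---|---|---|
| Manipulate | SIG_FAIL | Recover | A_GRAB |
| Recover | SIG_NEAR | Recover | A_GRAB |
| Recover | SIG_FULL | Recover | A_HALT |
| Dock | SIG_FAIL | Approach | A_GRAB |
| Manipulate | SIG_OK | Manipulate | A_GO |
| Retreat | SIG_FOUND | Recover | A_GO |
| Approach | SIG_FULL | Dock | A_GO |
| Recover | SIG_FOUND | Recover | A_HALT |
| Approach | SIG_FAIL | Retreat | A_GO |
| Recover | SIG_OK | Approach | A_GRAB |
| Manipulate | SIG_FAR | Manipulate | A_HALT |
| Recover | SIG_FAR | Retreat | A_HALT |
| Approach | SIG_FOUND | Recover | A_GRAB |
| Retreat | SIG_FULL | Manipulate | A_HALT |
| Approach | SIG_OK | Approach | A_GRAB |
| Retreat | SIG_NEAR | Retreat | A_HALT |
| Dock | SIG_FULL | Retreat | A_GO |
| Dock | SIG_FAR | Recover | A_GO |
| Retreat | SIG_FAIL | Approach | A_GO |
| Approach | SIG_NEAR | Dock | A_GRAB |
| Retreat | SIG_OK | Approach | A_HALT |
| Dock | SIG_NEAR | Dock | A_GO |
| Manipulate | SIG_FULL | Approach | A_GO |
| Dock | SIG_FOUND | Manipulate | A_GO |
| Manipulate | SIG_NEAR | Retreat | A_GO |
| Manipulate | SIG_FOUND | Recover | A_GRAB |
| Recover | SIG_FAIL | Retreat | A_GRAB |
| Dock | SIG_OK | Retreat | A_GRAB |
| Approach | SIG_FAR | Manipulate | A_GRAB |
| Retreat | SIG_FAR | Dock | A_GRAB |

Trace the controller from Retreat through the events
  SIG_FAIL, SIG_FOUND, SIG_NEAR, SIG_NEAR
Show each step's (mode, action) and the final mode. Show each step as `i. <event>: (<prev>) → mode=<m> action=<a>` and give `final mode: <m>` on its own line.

final mode: Recover

1. SIG_FAIL: (Retreat) → mode=Approach action=A_GO
2. SIG_FOUND: (Approach) → mode=Recover action=A_GRAB
3. SIG_NEAR: (Recover) → mode=Recover action=A_GRAB
4. SIG_NEAR: (Recover) → mode=Recover action=A_GRAB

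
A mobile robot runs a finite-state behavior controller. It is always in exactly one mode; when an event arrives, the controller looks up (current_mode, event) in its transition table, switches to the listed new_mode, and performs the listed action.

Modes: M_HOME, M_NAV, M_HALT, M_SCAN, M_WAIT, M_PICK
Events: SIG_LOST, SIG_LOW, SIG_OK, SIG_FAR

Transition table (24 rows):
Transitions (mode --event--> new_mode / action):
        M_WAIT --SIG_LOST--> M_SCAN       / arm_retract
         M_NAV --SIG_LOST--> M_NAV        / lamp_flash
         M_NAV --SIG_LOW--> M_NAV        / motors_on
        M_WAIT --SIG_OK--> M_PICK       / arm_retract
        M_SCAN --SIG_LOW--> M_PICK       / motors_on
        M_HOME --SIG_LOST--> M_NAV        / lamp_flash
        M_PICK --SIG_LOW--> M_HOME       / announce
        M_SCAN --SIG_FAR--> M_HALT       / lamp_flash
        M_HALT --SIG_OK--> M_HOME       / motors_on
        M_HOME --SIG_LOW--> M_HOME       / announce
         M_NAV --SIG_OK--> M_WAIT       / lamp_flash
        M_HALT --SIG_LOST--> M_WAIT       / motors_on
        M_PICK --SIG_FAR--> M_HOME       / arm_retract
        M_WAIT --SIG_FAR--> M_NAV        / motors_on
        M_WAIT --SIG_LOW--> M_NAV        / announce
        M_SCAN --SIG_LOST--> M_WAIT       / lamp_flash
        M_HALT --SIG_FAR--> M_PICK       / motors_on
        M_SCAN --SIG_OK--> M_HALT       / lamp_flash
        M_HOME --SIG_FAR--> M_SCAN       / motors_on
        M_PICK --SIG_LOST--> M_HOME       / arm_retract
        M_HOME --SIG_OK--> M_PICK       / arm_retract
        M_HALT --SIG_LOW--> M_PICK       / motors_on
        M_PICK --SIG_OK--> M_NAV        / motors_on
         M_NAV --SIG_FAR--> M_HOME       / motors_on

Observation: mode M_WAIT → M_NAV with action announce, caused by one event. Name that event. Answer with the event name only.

SIG_LOW

try SIG_LOST: (M_WAIT, SIG_LOST) → (M_SCAN, arm_retract)
try SIG_LOW: (M_WAIT, SIG_LOW) → (M_NAV, announce)  ← matches
try SIG_OK: (M_WAIT, SIG_OK) → (M_PICK, arm_retract)
try SIG_FAR: (M_WAIT, SIG_FAR) → (M_NAV, motors_on)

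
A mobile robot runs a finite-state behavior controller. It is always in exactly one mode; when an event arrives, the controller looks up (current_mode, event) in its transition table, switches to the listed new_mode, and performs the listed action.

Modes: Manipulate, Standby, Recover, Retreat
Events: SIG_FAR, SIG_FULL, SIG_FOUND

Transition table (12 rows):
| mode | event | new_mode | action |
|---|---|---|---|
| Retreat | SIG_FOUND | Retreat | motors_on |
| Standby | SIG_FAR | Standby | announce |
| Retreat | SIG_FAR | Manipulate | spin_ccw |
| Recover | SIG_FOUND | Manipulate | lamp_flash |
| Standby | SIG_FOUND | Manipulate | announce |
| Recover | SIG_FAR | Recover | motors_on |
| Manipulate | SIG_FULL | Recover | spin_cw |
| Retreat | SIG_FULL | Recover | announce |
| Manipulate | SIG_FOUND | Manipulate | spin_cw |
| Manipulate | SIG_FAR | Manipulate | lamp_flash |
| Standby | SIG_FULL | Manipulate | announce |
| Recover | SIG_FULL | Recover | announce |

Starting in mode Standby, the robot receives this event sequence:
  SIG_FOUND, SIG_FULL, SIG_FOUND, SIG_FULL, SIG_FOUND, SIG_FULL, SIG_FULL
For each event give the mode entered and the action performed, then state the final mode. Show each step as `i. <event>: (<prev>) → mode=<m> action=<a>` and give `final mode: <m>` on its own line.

1. SIG_FOUND: (Standby) → mode=Manipulate action=announce
2. SIG_FULL: (Manipulate) → mode=Recover action=spin_cw
3. SIG_FOUND: (Recover) → mode=Manipulate action=lamp_flash
4. SIG_FULL: (Manipulate) → mode=Recover action=spin_cw
5. SIG_FOUND: (Recover) → mode=Manipulate action=lamp_flash
6. SIG_FULL: (Manipulate) → mode=Recover action=spin_cw
7. SIG_FULL: (Recover) → mode=Recover action=announce

final mode: Recover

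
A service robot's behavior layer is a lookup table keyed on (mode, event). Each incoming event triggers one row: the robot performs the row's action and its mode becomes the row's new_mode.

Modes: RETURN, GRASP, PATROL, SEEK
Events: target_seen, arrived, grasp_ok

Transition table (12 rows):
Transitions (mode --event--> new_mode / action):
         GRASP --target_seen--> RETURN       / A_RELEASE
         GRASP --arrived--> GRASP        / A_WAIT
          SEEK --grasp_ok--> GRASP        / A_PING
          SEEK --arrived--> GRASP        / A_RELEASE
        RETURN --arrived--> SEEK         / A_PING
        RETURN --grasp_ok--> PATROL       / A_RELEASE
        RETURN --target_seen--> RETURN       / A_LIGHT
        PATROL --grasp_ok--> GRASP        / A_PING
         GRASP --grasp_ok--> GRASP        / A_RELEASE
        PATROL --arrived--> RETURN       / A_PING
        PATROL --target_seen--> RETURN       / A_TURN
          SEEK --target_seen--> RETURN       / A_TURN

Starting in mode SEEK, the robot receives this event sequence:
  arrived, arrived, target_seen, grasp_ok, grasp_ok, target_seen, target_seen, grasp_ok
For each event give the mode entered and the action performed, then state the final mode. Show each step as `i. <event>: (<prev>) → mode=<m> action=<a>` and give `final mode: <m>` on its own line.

final mode: PATROL

1. arrived: (SEEK) → mode=GRASP action=A_RELEASE
2. arrived: (GRASP) → mode=GRASP action=A_WAIT
3. target_seen: (GRASP) → mode=RETURN action=A_RELEASE
4. grasp_ok: (RETURN) → mode=PATROL action=A_RELEASE
5. grasp_ok: (PATROL) → mode=GRASP action=A_PING
6. target_seen: (GRASP) → mode=RETURN action=A_RELEASE
7. target_seen: (RETURN) → mode=RETURN action=A_LIGHT
8. grasp_ok: (RETURN) → mode=PATROL action=A_RELEASE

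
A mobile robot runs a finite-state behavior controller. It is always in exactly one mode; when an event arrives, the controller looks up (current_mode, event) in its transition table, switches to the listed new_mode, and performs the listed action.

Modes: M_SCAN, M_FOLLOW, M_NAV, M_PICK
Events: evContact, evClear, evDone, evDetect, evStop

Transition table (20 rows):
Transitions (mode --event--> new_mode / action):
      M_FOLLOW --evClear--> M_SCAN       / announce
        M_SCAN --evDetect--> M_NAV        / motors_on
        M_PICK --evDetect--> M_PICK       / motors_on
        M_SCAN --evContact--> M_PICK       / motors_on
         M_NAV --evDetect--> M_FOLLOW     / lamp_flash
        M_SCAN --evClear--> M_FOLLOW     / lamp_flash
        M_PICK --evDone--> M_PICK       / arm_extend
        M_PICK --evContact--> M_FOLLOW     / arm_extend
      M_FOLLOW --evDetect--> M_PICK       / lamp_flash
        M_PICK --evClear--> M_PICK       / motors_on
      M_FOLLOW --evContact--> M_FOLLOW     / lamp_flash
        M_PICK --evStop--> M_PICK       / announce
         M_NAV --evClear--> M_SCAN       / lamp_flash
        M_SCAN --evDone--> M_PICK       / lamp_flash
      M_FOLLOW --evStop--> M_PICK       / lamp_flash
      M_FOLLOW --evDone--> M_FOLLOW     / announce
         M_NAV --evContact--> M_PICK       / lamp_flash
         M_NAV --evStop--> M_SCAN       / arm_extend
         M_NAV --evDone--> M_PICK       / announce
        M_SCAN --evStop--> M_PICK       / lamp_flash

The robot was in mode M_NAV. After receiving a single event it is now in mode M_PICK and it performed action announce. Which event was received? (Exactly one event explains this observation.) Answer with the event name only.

try evContact: (M_NAV, evContact) → (M_PICK, lamp_flash)
try evClear: (M_NAV, evClear) → (M_SCAN, lamp_flash)
try evDone: (M_NAV, evDone) → (M_PICK, announce)  ← matches
try evDetect: (M_NAV, evDetect) → (M_FOLLOW, lamp_flash)
try evStop: (M_NAV, evStop) → (M_SCAN, arm_extend)

evDone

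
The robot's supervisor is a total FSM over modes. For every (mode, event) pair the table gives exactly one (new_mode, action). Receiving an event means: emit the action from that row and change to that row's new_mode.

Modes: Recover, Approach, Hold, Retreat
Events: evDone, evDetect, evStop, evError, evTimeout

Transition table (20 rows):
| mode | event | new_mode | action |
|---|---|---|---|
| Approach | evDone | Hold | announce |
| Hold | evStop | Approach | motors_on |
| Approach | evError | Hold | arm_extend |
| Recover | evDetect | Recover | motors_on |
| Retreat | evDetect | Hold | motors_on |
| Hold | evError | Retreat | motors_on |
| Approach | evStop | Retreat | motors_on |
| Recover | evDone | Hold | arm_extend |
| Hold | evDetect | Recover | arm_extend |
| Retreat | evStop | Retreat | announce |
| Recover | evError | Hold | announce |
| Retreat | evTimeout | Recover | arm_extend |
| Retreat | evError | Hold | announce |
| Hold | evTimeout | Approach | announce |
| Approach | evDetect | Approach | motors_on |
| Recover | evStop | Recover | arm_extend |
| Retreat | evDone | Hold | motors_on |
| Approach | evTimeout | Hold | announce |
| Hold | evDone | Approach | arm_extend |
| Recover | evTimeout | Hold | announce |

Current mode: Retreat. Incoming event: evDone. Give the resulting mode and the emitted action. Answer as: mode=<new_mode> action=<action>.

mode=Hold action=motors_on

current mode = Retreat; filter table to that mode:
  (Retreat, evDetect) → (Hold, motors_on)
  (Retreat, evStop) → (Retreat, announce)
  (Retreat, evTimeout) → (Recover, arm_extend)
  (Retreat, evError) → (Hold, announce)
  (Retreat, evDone) → (Hold, motors_on)  ← event matches
event = evDone selects (Hold, motors_on)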